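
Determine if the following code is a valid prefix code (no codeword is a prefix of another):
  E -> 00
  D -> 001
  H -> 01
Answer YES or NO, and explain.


Checking each pair (does one codeword prefix another?):
  E='00' vs D='001': prefix -- VIOLATION

NO -- this is NOT a valid prefix code. E (00) is a prefix of D (001).


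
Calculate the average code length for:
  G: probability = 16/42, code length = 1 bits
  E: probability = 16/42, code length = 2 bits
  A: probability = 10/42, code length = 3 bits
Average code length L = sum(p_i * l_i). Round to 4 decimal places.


Weighted contributions p_i * l_i:
  G: (16/42) * 1 = 16/42
  E: (16/42) * 2 = 32/42
  A: (10/42) * 3 = 30/42
Sum = (16 + 32 + 30)/42 = 78/42

L = 78/42 = 1.8571 bits/symbol


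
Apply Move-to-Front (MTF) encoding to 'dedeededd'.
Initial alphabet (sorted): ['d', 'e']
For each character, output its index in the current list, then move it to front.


MTF encoding:
'd': index 0 in ['d', 'e'] -> ['d', 'e']
'e': index 1 in ['d', 'e'] -> ['e', 'd']
'd': index 1 in ['e', 'd'] -> ['d', 'e']
'e': index 1 in ['d', 'e'] -> ['e', 'd']
'e': index 0 in ['e', 'd'] -> ['e', 'd']
'd': index 1 in ['e', 'd'] -> ['d', 'e']
'e': index 1 in ['d', 'e'] -> ['e', 'd']
'd': index 1 in ['e', 'd'] -> ['d', 'e']
'd': index 0 in ['d', 'e'] -> ['d', 'e']


Output: [0, 1, 1, 1, 0, 1, 1, 1, 0]


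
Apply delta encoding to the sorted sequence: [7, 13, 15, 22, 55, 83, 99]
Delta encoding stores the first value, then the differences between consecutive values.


First value: 7
Deltas:
  13 - 7 = 6
  15 - 13 = 2
  22 - 15 = 7
  55 - 22 = 33
  83 - 55 = 28
  99 - 83 = 16


Delta encoded: [7, 6, 2, 7, 33, 28, 16]


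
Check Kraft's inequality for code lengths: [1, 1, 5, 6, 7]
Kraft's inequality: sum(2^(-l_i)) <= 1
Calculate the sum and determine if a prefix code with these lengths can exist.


Sum = 2^(-1) + 2^(-1) + 2^(-5) + 2^(-6) + 2^(-7)
    = 0.5 + 0.5 + 0.03125 + 0.015625 + 0.0078125
    = 135/128 = 1.0546875
Since 1.0546875 > 1, Kraft's inequality is NOT satisfied.
A prefix code with these lengths CANNOT exist.

Kraft sum = 1.0546875. Not satisfied.


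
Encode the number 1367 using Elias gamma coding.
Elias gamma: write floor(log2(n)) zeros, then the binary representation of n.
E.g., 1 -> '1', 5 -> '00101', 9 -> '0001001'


num_bits = floor(log2(1367)) + 1 = 11
leading_zeros = num_bits - 1 = 10
binary(1367) = 10101010111

Elias gamma(1367) = '0000000000' + '10101010111' = 000000000010101010111 (21 bits)


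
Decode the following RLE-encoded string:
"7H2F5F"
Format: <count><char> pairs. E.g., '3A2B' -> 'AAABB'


Expanding each <count><char> pair:
  7H -> 'HHHHHHH'
  2F -> 'FF'
  5F -> 'FFFFF'

Decoded = HHHHHHHFFFFFFF


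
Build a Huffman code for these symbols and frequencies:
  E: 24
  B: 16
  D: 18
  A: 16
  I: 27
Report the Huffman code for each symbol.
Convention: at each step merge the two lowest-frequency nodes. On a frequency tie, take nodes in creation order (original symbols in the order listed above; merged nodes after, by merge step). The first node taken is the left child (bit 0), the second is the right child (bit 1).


Huffman tree construction:
Step 1: Merge B(16) + A(16) = 32
Step 2: Merge D(18) + E(24) = 42
Step 3: Merge I(27) + (B+A)(32) = 59
Step 4: Merge (D+E)(42) + (I+(B+A))(59) = 101
Read each symbol's code off the tree from the root (left child = 0, right child = 1).

Codes:
  E: 01 (length 2)
  B: 110 (length 3)
  D: 00 (length 2)
  A: 111 (length 3)
  I: 10 (length 2)
Average code length: 234/101 = 2.3168 bits/symbol


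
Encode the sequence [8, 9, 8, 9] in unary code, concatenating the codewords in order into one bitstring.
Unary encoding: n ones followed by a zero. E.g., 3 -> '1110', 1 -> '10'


Encode each number as n ones followed by a terminating 0:
  8 -> 111111110 (9 bits)
  9 -> 1111111110 (10 bits)
  8 -> 111111110 (9 bits)
  9 -> 1111111110 (10 bits)
Total length = 9 + 10 + 9 + 10 = 38 bits.

Unary([8, 9, 8, 9]) = 11111111011111111101111111101111111110 (38 bits)


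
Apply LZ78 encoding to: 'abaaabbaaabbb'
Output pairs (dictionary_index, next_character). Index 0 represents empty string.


LZ78 encoding steps:
Dictionary: {0: ''}
Step 1: w='' (idx 0), next='a' -> output (0, 'a'), add 'a' as idx 1
Step 2: w='' (idx 0), next='b' -> output (0, 'b'), add 'b' as idx 2
Step 3: w='a' (idx 1), next='a' -> output (1, 'a'), add 'aa' as idx 3
Step 4: w='a' (idx 1), next='b' -> output (1, 'b'), add 'ab' as idx 4
Step 5: w='b' (idx 2), next='a' -> output (2, 'a'), add 'ba' as idx 5
Step 6: w='aa' (idx 3), next='b' -> output (3, 'b'), add 'aab' as idx 6
Step 7: w='b' (idx 2), next='b' -> output (2, 'b'), add 'bb' as idx 7


Encoded: [(0, 'a'), (0, 'b'), (1, 'a'), (1, 'b'), (2, 'a'), (3, 'b'), (2, 'b')]


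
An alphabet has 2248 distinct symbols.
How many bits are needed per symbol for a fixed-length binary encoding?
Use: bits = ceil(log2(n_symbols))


log2(2248) = 11.1344
Bracket: 2^11 = 2048 < 2248 <= 2^12 = 4096
So ceil(log2(2248)) = 12

bits = ceil(log2(2248)) = ceil(11.1344) = 12 bits


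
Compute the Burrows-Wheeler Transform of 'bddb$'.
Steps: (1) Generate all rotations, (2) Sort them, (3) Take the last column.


Rotations (sorted):
  0: $bddb -> last char: b
  1: b$bdd -> last char: d
  2: bddb$ -> last char: $
  3: db$bd -> last char: d
  4: ddb$b -> last char: b


BWT = bd$db


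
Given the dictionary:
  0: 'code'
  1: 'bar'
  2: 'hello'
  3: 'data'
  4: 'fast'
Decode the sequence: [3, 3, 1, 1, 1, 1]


Look up each index in the dictionary:
  3 -> 'data'
  3 -> 'data'
  1 -> 'bar'
  1 -> 'bar'
  1 -> 'bar'
  1 -> 'bar'

Decoded: "data data bar bar bar bar"


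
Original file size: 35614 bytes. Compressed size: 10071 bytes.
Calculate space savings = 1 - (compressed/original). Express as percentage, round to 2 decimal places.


ratio = compressed/original = 10071/35614 = 0.282782
savings = 1 - ratio = 1 - 0.282782 = 0.717218
as a percentage: 0.717218 * 100 = 71.72%

Space savings = 1 - 10071/35614 = 71.72%


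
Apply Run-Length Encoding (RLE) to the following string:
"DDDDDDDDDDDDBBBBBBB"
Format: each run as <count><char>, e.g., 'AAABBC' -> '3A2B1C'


Scanning runs left to right:
  i=0: run of 'D' x 12 -> '12D'
  i=12: run of 'B' x 7 -> '7B'

RLE = 12D7B


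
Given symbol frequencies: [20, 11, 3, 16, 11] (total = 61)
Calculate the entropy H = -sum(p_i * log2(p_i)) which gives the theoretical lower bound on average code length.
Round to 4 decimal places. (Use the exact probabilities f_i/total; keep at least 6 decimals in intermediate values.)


Per-symbol terms -p_i * log2(p_i) with p_i = f_i/61:
  p = 20/61 = 0.327869: log2(p) = -1.608809, -p*log2(p) = 0.527478
  p = 11/61 = 0.180328: log2(p) = -2.471306, -p*log2(p) = 0.445645
  p = 3/61 = 0.049180: log2(p) = -4.345775, -p*log2(p) = 0.213727
  p = 16/61 = 0.262295: log2(p) = -1.930737, -p*log2(p) = 0.506423
  p = 11/61 = 0.180328: log2(p) = -2.471306, -p*log2(p) = 0.445645
H = 0.527478 + 0.445645 + 0.213727 + 0.506423 + 0.445645 = 2.138918

H = 2.1389 bits/symbol


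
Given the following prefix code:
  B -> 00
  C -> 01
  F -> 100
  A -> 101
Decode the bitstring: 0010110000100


Decoding step by step:
Bits 00 -> B
Bits 101 -> A
Bits 100 -> F
Bits 00 -> B
Bits 100 -> F


Decoded message: BAFBF


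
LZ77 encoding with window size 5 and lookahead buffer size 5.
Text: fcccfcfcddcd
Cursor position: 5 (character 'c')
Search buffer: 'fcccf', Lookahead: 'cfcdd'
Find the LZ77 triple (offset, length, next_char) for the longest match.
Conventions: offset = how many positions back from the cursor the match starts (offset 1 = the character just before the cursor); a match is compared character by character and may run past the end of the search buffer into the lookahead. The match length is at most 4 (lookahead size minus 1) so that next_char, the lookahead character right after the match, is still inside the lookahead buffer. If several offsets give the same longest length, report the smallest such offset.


Try each offset into the search buffer:
  offset=1 (pos 4, char 'f'): match length 0
  offset=2 (pos 3, char 'c'): match length 3
  offset=3 (pos 2, char 'c'): match length 1
  offset=4 (pos 1, char 'c'): match length 1
  offset=5 (pos 0, char 'f'): match length 0
Longest match has length 3 at offset 2.
next_char = character at position 5 + 3 = 8 -> 'd'

Best match: offset=2, length=3 (matching 'cfc' starting at position 3)
LZ77 triple: (2, 3, 'd')


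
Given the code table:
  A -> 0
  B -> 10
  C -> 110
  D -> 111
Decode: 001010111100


Decoding:
0 -> A
0 -> A
10 -> B
10 -> B
111 -> D
10 -> B
0 -> A


Result: AABBDBA


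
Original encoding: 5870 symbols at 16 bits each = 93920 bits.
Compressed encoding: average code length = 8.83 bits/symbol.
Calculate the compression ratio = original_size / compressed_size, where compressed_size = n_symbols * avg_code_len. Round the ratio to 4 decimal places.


original_size = n_symbols * orig_bits = 5870 * 16 = 93920 bits
compressed_size = n_symbols * avg_code_len = 5870 * 8.83 = 51832.1 bits
ratio = original_size / compressed_size = 93920 / 51832.1 = 1.812

Compression ratio = 1.812


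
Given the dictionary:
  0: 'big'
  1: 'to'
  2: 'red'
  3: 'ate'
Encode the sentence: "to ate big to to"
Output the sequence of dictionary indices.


Look up each word in the dictionary:
  'to' -> 1
  'ate' -> 3
  'big' -> 0
  'to' -> 1
  'to' -> 1

Encoded: [1, 3, 0, 1, 1]


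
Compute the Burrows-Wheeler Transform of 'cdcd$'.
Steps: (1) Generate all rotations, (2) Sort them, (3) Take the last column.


Rotations (sorted):
  0: $cdcd -> last char: d
  1: cd$cd -> last char: d
  2: cdcd$ -> last char: $
  3: d$cdc -> last char: c
  4: dcd$c -> last char: c


BWT = dd$cc


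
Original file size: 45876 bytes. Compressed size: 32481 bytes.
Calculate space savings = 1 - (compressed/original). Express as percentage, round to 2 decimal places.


ratio = compressed/original = 32481/45876 = 0.708017
savings = 1 - ratio = 1 - 0.708017 = 0.291983
as a percentage: 0.291983 * 100 = 29.2%

Space savings = 1 - 32481/45876 = 29.2%


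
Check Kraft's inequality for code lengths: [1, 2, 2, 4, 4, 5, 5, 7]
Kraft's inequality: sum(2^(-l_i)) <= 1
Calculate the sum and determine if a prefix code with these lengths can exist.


Sum = 2^(-1) + 2^(-2) + 2^(-2) + 2^(-4) + 2^(-4) + 2^(-5) + 2^(-5) + 2^(-7)
    = 0.5 + 0.25 + 0.25 + 0.0625 + 0.0625 + 0.03125 + 0.03125 + 0.0078125
    = 153/128 = 1.1953125
Since 1.1953125 > 1, Kraft's inequality is NOT satisfied.
A prefix code with these lengths CANNOT exist.

Kraft sum = 1.1953125. Not satisfied.


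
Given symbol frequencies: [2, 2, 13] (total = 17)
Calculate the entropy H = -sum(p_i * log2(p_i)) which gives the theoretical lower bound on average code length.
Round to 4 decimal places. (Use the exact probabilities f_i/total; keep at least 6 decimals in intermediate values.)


Per-symbol terms -p_i * log2(p_i) with p_i = f_i/17:
  p = 2/17 = 0.117647: log2(p) = -3.087463, -p*log2(p) = 0.363231
  p = 2/17 = 0.117647: log2(p) = -3.087463, -p*log2(p) = 0.363231
  p = 13/17 = 0.764706: log2(p) = -0.387023, -p*log2(p) = 0.295959
H = 0.363231 + 0.363231 + 0.295959 = 1.022421

H = 1.0224 bits/symbol


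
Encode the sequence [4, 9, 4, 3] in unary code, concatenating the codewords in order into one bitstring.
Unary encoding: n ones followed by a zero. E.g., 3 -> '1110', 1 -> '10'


Encode each number as n ones followed by a terminating 0:
  4 -> 11110 (5 bits)
  9 -> 1111111110 (10 bits)
  4 -> 11110 (5 bits)
  3 -> 1110 (4 bits)
Total length = 5 + 10 + 5 + 4 = 24 bits.

Unary([4, 9, 4, 3]) = 111101111111110111101110 (24 bits)


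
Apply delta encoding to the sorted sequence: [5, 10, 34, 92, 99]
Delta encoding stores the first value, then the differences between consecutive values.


First value: 5
Deltas:
  10 - 5 = 5
  34 - 10 = 24
  92 - 34 = 58
  99 - 92 = 7


Delta encoded: [5, 5, 24, 58, 7]


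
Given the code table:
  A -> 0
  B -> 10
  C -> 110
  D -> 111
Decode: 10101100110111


Decoding:
10 -> B
10 -> B
110 -> C
0 -> A
110 -> C
111 -> D


Result: BBCACD


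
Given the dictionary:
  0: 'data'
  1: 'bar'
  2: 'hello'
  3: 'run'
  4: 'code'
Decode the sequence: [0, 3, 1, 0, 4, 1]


Look up each index in the dictionary:
  0 -> 'data'
  3 -> 'run'
  1 -> 'bar'
  0 -> 'data'
  4 -> 'code'
  1 -> 'bar'

Decoded: "data run bar data code bar"


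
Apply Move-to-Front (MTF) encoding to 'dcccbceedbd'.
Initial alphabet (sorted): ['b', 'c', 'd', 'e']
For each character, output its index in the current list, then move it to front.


MTF encoding:
'd': index 2 in ['b', 'c', 'd', 'e'] -> ['d', 'b', 'c', 'e']
'c': index 2 in ['d', 'b', 'c', 'e'] -> ['c', 'd', 'b', 'e']
'c': index 0 in ['c', 'd', 'b', 'e'] -> ['c', 'd', 'b', 'e']
'c': index 0 in ['c', 'd', 'b', 'e'] -> ['c', 'd', 'b', 'e']
'b': index 2 in ['c', 'd', 'b', 'e'] -> ['b', 'c', 'd', 'e']
'c': index 1 in ['b', 'c', 'd', 'e'] -> ['c', 'b', 'd', 'e']
'e': index 3 in ['c', 'b', 'd', 'e'] -> ['e', 'c', 'b', 'd']
'e': index 0 in ['e', 'c', 'b', 'd'] -> ['e', 'c', 'b', 'd']
'd': index 3 in ['e', 'c', 'b', 'd'] -> ['d', 'e', 'c', 'b']
'b': index 3 in ['d', 'e', 'c', 'b'] -> ['b', 'd', 'e', 'c']
'd': index 1 in ['b', 'd', 'e', 'c'] -> ['d', 'b', 'e', 'c']


Output: [2, 2, 0, 0, 2, 1, 3, 0, 3, 3, 1]


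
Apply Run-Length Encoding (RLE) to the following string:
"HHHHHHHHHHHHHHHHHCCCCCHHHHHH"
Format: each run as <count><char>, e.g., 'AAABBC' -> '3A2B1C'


Scanning runs left to right:
  i=0: run of 'H' x 17 -> '17H'
  i=17: run of 'C' x 5 -> '5C'
  i=22: run of 'H' x 6 -> '6H'

RLE = 17H5C6H


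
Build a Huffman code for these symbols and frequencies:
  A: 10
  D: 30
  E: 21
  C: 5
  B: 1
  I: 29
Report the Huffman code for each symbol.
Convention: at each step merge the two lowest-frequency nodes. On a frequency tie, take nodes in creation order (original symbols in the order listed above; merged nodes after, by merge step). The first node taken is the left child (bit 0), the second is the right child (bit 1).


Huffman tree construction:
Step 1: Merge B(1) + C(5) = 6
Step 2: Merge (B+C)(6) + A(10) = 16
Step 3: Merge ((B+C)+A)(16) + E(21) = 37
Step 4: Merge I(29) + D(30) = 59
Step 5: Merge (((B+C)+A)+E)(37) + (I+D)(59) = 96
Read each symbol's code off the tree from the root (left child = 0, right child = 1).

Codes:
  A: 001 (length 3)
  D: 11 (length 2)
  E: 01 (length 2)
  C: 0001 (length 4)
  B: 0000 (length 4)
  I: 10 (length 2)
Average code length: 214/96 = 2.2292 bits/symbol


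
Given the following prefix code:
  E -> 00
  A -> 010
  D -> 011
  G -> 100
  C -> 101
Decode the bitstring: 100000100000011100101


Decoding step by step:
Bits 100 -> G
Bits 00 -> E
Bits 010 -> A
Bits 00 -> E
Bits 00 -> E
Bits 011 -> D
Bits 100 -> G
Bits 101 -> C


Decoded message: GEAEEDGC


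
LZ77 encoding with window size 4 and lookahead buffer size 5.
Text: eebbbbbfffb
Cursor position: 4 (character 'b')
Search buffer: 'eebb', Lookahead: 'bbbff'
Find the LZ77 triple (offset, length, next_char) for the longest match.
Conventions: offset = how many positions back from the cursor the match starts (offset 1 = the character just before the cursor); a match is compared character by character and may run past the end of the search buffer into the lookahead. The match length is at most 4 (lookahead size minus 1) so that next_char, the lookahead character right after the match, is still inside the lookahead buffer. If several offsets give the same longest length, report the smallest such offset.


Try each offset into the search buffer:
  offset=1 (pos 3, char 'b'): match length 3
  offset=2 (pos 2, char 'b'): match length 3
  offset=3 (pos 1, char 'e'): match length 0
  offset=4 (pos 0, char 'e'): match length 0
Longest match has length 3, found at offsets 1, 2; take the smallest, offset 1.
next_char = character at position 4 + 3 = 7 -> 'f'

Best match: offset=1, length=3 (matching 'bbb' starting at position 3)
LZ77 triple: (1, 3, 'f')


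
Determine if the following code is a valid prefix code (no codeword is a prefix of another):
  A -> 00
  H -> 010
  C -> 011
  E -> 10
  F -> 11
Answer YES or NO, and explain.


Checking each pair (does one codeword prefix another?):
  A='00' vs H='010': no prefix
  A='00' vs C='011': no prefix
  A='00' vs E='10': no prefix
  A='00' vs F='11': no prefix
  H='010' vs A='00': no prefix
  H='010' vs C='011': no prefix
  H='010' vs E='10': no prefix
  H='010' vs F='11': no prefix
  C='011' vs A='00': no prefix
  C='011' vs H='010': no prefix
  C='011' vs E='10': no prefix
  C='011' vs F='11': no prefix
  E='10' vs A='00': no prefix
  E='10' vs H='010': no prefix
  E='10' vs C='011': no prefix
  E='10' vs F='11': no prefix
  F='11' vs A='00': no prefix
  F='11' vs H='010': no prefix
  F='11' vs C='011': no prefix
  F='11' vs E='10': no prefix
No violation found over all pairs.

YES -- this is a valid prefix code. No codeword is a prefix of any other codeword.


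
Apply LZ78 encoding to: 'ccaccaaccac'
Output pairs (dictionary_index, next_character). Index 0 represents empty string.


LZ78 encoding steps:
Dictionary: {0: ''}
Step 1: w='' (idx 0), next='c' -> output (0, 'c'), add 'c' as idx 1
Step 2: w='c' (idx 1), next='a' -> output (1, 'a'), add 'ca' as idx 2
Step 3: w='c' (idx 1), next='c' -> output (1, 'c'), add 'cc' as idx 3
Step 4: w='' (idx 0), next='a' -> output (0, 'a'), add 'a' as idx 4
Step 5: w='a' (idx 4), next='c' -> output (4, 'c'), add 'ac' as idx 5
Step 6: w='ca' (idx 2), next='c' -> output (2, 'c'), add 'cac' as idx 6


Encoded: [(0, 'c'), (1, 'a'), (1, 'c'), (0, 'a'), (4, 'c'), (2, 'c')]


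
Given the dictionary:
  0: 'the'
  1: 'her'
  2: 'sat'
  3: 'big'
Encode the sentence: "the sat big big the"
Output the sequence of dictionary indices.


Look up each word in the dictionary:
  'the' -> 0
  'sat' -> 2
  'big' -> 3
  'big' -> 3
  'the' -> 0

Encoded: [0, 2, 3, 3, 0]


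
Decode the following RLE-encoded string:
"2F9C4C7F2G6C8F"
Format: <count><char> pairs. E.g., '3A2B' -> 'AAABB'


Expanding each <count><char> pair:
  2F -> 'FF'
  9C -> 'CCCCCCCCC'
  4C -> 'CCCC'
  7F -> 'FFFFFFF'
  2G -> 'GG'
  6C -> 'CCCCCC'
  8F -> 'FFFFFFFF'

Decoded = FFCCCCCCCCCCCCCFFFFFFFGGCCCCCCFFFFFFFF


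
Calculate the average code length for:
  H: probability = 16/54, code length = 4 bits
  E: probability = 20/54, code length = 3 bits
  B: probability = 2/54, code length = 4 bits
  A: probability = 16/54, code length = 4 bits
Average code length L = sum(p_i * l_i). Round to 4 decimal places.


Weighted contributions p_i * l_i:
  H: (16/54) * 4 = 64/54
  E: (20/54) * 3 = 60/54
  B: (2/54) * 4 = 8/54
  A: (16/54) * 4 = 64/54
Sum = (64 + 60 + 8 + 64)/54 = 196/54

L = 196/54 = 3.6296 bits/symbol


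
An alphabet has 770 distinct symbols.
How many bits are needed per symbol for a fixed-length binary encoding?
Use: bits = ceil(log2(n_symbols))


log2(770) = 9.5887
Bracket: 2^9 = 512 < 770 <= 2^10 = 1024
So ceil(log2(770)) = 10

bits = ceil(log2(770)) = ceil(9.5887) = 10 bits


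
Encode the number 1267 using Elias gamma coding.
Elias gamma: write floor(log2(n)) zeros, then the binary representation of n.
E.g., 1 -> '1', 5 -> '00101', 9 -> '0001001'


num_bits = floor(log2(1267)) + 1 = 11
leading_zeros = num_bits - 1 = 10
binary(1267) = 10011110011

Elias gamma(1267) = '0000000000' + '10011110011' = 000000000010011110011 (21 bits)


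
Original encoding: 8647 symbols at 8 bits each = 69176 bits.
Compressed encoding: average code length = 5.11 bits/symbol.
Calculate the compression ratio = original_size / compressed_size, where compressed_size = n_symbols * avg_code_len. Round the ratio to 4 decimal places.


original_size = n_symbols * orig_bits = 8647 * 8 = 69176 bits
compressed_size = n_symbols * avg_code_len = 8647 * 5.11 = 44186.17 bits
ratio = original_size / compressed_size = 69176 / 44186.17 = 1.5656

Compression ratio = 1.5656


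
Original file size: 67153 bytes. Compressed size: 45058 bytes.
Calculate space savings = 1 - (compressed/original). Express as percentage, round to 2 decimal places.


ratio = compressed/original = 45058/67153 = 0.670975
savings = 1 - ratio = 1 - 0.670975 = 0.329025
as a percentage: 0.329025 * 100 = 32.9%

Space savings = 1 - 45058/67153 = 32.9%


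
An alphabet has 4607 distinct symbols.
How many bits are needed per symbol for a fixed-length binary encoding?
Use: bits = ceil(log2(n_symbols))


log2(4607) = 12.1696
Bracket: 2^12 = 4096 < 4607 <= 2^13 = 8192
So ceil(log2(4607)) = 13

bits = ceil(log2(4607)) = ceil(12.1696) = 13 bits


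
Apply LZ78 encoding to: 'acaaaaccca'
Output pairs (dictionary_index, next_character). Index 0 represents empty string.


LZ78 encoding steps:
Dictionary: {0: ''}
Step 1: w='' (idx 0), next='a' -> output (0, 'a'), add 'a' as idx 1
Step 2: w='' (idx 0), next='c' -> output (0, 'c'), add 'c' as idx 2
Step 3: w='a' (idx 1), next='a' -> output (1, 'a'), add 'aa' as idx 3
Step 4: w='aa' (idx 3), next='c' -> output (3, 'c'), add 'aac' as idx 4
Step 5: w='c' (idx 2), next='c' -> output (2, 'c'), add 'cc' as idx 5
Step 6: w='a' (idx 1), end of input -> output (1, '')


Encoded: [(0, 'a'), (0, 'c'), (1, 'a'), (3, 'c'), (2, 'c'), (1, '')]


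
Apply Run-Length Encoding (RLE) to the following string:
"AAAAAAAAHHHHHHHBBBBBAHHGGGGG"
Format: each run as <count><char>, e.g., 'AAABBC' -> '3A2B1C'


Scanning runs left to right:
  i=0: run of 'A' x 8 -> '8A'
  i=8: run of 'H' x 7 -> '7H'
  i=15: run of 'B' x 5 -> '5B'
  i=20: run of 'A' x 1 -> '1A'
  i=21: run of 'H' x 2 -> '2H'
  i=23: run of 'G' x 5 -> '5G'

RLE = 8A7H5B1A2H5G


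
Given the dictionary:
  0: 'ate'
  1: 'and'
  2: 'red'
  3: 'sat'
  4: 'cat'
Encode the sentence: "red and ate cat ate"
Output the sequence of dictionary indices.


Look up each word in the dictionary:
  'red' -> 2
  'and' -> 1
  'ate' -> 0
  'cat' -> 4
  'ate' -> 0

Encoded: [2, 1, 0, 4, 0]


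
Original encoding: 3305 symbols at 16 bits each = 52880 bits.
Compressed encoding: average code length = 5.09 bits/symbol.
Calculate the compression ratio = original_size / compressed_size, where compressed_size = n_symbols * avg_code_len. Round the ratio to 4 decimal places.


original_size = n_symbols * orig_bits = 3305 * 16 = 52880 bits
compressed_size = n_symbols * avg_code_len = 3305 * 5.09 = 16822.45 bits
ratio = original_size / compressed_size = 52880 / 16822.45 = 3.1434

Compression ratio = 3.1434


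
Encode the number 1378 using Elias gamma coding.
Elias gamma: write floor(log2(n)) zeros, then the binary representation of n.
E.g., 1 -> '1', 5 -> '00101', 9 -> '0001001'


num_bits = floor(log2(1378)) + 1 = 11
leading_zeros = num_bits - 1 = 10
binary(1378) = 10101100010

Elias gamma(1378) = '0000000000' + '10101100010' = 000000000010101100010 (21 bits)


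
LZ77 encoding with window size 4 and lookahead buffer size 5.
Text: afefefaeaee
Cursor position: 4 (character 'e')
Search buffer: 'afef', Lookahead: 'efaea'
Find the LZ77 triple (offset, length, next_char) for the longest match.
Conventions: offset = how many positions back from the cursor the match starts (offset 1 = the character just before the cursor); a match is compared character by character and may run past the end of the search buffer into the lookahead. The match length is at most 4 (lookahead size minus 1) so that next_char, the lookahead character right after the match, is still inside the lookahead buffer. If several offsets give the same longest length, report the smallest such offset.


Try each offset into the search buffer:
  offset=1 (pos 3, char 'f'): match length 0
  offset=2 (pos 2, char 'e'): match length 2
  offset=3 (pos 1, char 'f'): match length 0
  offset=4 (pos 0, char 'a'): match length 0
Longest match has length 2 at offset 2.
next_char = character at position 4 + 2 = 6 -> 'a'

Best match: offset=2, length=2 (matching 'ef' starting at position 2)
LZ77 triple: (2, 2, 'a')


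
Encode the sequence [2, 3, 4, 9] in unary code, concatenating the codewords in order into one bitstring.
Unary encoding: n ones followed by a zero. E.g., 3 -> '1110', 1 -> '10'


Encode each number as n ones followed by a terminating 0:
  2 -> 110 (3 bits)
  3 -> 1110 (4 bits)
  4 -> 11110 (5 bits)
  9 -> 1111111110 (10 bits)
Total length = 3 + 4 + 5 + 10 = 22 bits.

Unary([2, 3, 4, 9]) = 1101110111101111111110 (22 bits)


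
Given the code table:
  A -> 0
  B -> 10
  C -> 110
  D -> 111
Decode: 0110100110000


Decoding:
0 -> A
110 -> C
10 -> B
0 -> A
110 -> C
0 -> A
0 -> A
0 -> A


Result: ACBACAAA


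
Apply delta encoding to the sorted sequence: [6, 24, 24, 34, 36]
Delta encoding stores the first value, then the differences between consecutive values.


First value: 6
Deltas:
  24 - 6 = 18
  24 - 24 = 0
  34 - 24 = 10
  36 - 34 = 2


Delta encoded: [6, 18, 0, 10, 2]


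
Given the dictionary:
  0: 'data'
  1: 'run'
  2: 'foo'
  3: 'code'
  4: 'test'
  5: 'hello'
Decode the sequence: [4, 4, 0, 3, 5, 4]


Look up each index in the dictionary:
  4 -> 'test'
  4 -> 'test'
  0 -> 'data'
  3 -> 'code'
  5 -> 'hello'
  4 -> 'test'

Decoded: "test test data code hello test"


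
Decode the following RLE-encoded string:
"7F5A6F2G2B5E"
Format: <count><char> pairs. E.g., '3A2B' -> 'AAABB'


Expanding each <count><char> pair:
  7F -> 'FFFFFFF'
  5A -> 'AAAAA'
  6F -> 'FFFFFF'
  2G -> 'GG'
  2B -> 'BB'
  5E -> 'EEEEE'

Decoded = FFFFFFFAAAAAFFFFFFGGBBEEEEE


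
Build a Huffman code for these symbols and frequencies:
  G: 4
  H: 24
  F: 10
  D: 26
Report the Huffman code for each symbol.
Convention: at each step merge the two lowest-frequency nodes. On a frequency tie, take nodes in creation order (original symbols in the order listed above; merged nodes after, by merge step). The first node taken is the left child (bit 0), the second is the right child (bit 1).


Huffman tree construction:
Step 1: Merge G(4) + F(10) = 14
Step 2: Merge (G+F)(14) + H(24) = 38
Step 3: Merge D(26) + ((G+F)+H)(38) = 64
Read each symbol's code off the tree from the root (left child = 0, right child = 1).

Codes:
  G: 100 (length 3)
  H: 11 (length 2)
  F: 101 (length 3)
  D: 0 (length 1)
Average code length: 116/64 = 1.8125 bits/symbol


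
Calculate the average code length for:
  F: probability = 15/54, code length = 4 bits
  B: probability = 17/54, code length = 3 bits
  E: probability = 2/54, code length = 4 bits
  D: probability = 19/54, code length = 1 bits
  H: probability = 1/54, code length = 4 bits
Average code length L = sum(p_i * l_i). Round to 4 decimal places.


Weighted contributions p_i * l_i:
  F: (15/54) * 4 = 60/54
  B: (17/54) * 3 = 51/54
  E: (2/54) * 4 = 8/54
  D: (19/54) * 1 = 19/54
  H: (1/54) * 4 = 4/54
Sum = (60 + 51 + 8 + 19 + 4)/54 = 142/54

L = 142/54 = 2.6296 bits/symbol


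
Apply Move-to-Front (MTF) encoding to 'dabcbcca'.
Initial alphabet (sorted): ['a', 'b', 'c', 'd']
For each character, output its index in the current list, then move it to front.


MTF encoding:
'd': index 3 in ['a', 'b', 'c', 'd'] -> ['d', 'a', 'b', 'c']
'a': index 1 in ['d', 'a', 'b', 'c'] -> ['a', 'd', 'b', 'c']
'b': index 2 in ['a', 'd', 'b', 'c'] -> ['b', 'a', 'd', 'c']
'c': index 3 in ['b', 'a', 'd', 'c'] -> ['c', 'b', 'a', 'd']
'b': index 1 in ['c', 'b', 'a', 'd'] -> ['b', 'c', 'a', 'd']
'c': index 1 in ['b', 'c', 'a', 'd'] -> ['c', 'b', 'a', 'd']
'c': index 0 in ['c', 'b', 'a', 'd'] -> ['c', 'b', 'a', 'd']
'a': index 2 in ['c', 'b', 'a', 'd'] -> ['a', 'c', 'b', 'd']


Output: [3, 1, 2, 3, 1, 1, 0, 2]


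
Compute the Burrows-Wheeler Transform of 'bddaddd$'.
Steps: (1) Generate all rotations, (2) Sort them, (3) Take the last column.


Rotations (sorted):
  0: $bddaddd -> last char: d
  1: addd$bdd -> last char: d
  2: bddaddd$ -> last char: $
  3: d$bddadd -> last char: d
  4: daddd$bd -> last char: d
  5: dd$bddad -> last char: d
  6: ddaddd$b -> last char: b
  7: ddd$bdda -> last char: a


BWT = dd$dddba


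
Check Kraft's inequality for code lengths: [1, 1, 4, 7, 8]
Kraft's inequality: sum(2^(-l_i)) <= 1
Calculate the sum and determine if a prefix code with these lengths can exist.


Sum = 2^(-1) + 2^(-1) + 2^(-4) + 2^(-7) + 2^(-8)
    = 0.5 + 0.5 + 0.0625 + 0.0078125 + 0.00390625
    = 275/256 = 1.07421875
Since 1.07421875 > 1, Kraft's inequality is NOT satisfied.
A prefix code with these lengths CANNOT exist.

Kraft sum = 1.07421875. Not satisfied.


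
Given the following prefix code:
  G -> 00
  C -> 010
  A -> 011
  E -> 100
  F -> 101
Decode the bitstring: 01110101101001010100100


Decoding step by step:
Bits 011 -> A
Bits 101 -> F
Bits 011 -> A
Bits 010 -> C
Bits 010 -> C
Bits 101 -> F
Bits 00 -> G
Bits 100 -> E


Decoded message: AFACCFGE


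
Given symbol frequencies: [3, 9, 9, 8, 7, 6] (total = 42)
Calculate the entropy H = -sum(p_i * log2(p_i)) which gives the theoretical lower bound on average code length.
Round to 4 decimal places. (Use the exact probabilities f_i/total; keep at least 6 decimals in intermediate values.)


Per-symbol terms -p_i * log2(p_i) with p_i = f_i/42:
  p = 3/42 = 0.071429: log2(p) = -3.807355, -p*log2(p) = 0.271954
  p = 9/42 = 0.214286: log2(p) = -2.222392, -p*log2(p) = 0.476227
  p = 9/42 = 0.214286: log2(p) = -2.222392, -p*log2(p) = 0.476227
  p = 8/42 = 0.190476: log2(p) = -2.392317, -p*log2(p) = 0.455680
  p = 7/42 = 0.166667: log2(p) = -2.584963, -p*log2(p) = 0.430827
  p = 6/42 = 0.142857: log2(p) = -2.807355, -p*log2(p) = 0.401051
H = 0.271954 + 0.476227 + 0.476227 + 0.455680 + 0.430827 + 0.401051 = 2.511966

H = 2.512 bits/symbol


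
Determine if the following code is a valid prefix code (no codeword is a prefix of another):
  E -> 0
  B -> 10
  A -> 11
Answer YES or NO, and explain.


Checking each pair (does one codeword prefix another?):
  E='0' vs B='10': no prefix
  E='0' vs A='11': no prefix
  B='10' vs E='0': no prefix
  B='10' vs A='11': no prefix
  A='11' vs E='0': no prefix
  A='11' vs B='10': no prefix
No violation found over all pairs.

YES -- this is a valid prefix code. No codeword is a prefix of any other codeword.


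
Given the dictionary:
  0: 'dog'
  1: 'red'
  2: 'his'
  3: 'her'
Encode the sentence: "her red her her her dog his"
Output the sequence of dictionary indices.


Look up each word in the dictionary:
  'her' -> 3
  'red' -> 1
  'her' -> 3
  'her' -> 3
  'her' -> 3
  'dog' -> 0
  'his' -> 2

Encoded: [3, 1, 3, 3, 3, 0, 2]


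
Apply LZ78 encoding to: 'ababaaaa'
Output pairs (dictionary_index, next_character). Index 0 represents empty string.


LZ78 encoding steps:
Dictionary: {0: ''}
Step 1: w='' (idx 0), next='a' -> output (0, 'a'), add 'a' as idx 1
Step 2: w='' (idx 0), next='b' -> output (0, 'b'), add 'b' as idx 2
Step 3: w='a' (idx 1), next='b' -> output (1, 'b'), add 'ab' as idx 3
Step 4: w='a' (idx 1), next='a' -> output (1, 'a'), add 'aa' as idx 4
Step 5: w='aa' (idx 4), end of input -> output (4, '')


Encoded: [(0, 'a'), (0, 'b'), (1, 'b'), (1, 'a'), (4, '')]


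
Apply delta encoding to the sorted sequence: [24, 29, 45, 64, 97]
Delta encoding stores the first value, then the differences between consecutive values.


First value: 24
Deltas:
  29 - 24 = 5
  45 - 29 = 16
  64 - 45 = 19
  97 - 64 = 33


Delta encoded: [24, 5, 16, 19, 33]


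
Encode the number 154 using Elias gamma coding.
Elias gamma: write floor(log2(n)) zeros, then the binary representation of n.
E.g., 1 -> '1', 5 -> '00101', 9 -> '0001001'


num_bits = floor(log2(154)) + 1 = 8
leading_zeros = num_bits - 1 = 7
binary(154) = 10011010

Elias gamma(154) = '0000000' + '10011010' = 000000010011010 (15 bits)


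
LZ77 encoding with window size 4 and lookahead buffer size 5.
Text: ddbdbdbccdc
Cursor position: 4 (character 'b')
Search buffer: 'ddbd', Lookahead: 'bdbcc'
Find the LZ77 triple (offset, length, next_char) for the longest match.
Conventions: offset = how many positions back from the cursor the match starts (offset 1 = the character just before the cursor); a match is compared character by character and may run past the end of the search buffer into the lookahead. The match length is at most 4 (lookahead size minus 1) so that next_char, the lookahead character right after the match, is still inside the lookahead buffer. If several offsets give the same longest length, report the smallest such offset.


Try each offset into the search buffer:
  offset=1 (pos 3, char 'd'): match length 0
  offset=2 (pos 2, char 'b'): match length 3
  offset=3 (pos 1, char 'd'): match length 0
  offset=4 (pos 0, char 'd'): match length 0
Longest match has length 3 at offset 2.
next_char = character at position 4 + 3 = 7 -> 'c'

Best match: offset=2, length=3 (matching 'bdb' starting at position 2)
LZ77 triple: (2, 3, 'c')


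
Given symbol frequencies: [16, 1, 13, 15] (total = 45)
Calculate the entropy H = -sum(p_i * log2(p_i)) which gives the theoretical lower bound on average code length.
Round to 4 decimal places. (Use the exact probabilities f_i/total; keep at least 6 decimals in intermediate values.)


Per-symbol terms -p_i * log2(p_i) with p_i = f_i/45:
  p = 16/45 = 0.355556: log2(p) = -1.491853, -p*log2(p) = 0.530437
  p = 1/45 = 0.022222: log2(p) = -5.491853, -p*log2(p) = 0.122041
  p = 13/45 = 0.288889: log2(p) = -1.791413, -p*log2(p) = 0.517519
  p = 15/45 = 0.333333: log2(p) = -1.584963, -p*log2(p) = 0.528321
H = 0.530437 + 0.122041 + 0.517519 + 0.528321 = 1.698318

H = 1.6983 bits/symbol


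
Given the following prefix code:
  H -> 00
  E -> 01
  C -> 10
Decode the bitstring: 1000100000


Decoding step by step:
Bits 10 -> C
Bits 00 -> H
Bits 10 -> C
Bits 00 -> H
Bits 00 -> H


Decoded message: CHCHH


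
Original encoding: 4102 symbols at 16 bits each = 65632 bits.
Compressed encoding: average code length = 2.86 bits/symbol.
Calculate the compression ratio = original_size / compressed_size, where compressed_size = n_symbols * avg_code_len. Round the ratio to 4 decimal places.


original_size = n_symbols * orig_bits = 4102 * 16 = 65632 bits
compressed_size = n_symbols * avg_code_len = 4102 * 2.86 = 11731.72 bits
ratio = original_size / compressed_size = 65632 / 11731.72 = 5.5944

Compression ratio = 5.5944


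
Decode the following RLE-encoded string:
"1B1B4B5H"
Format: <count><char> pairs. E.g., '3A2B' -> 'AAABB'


Expanding each <count><char> pair:
  1B -> 'B'
  1B -> 'B'
  4B -> 'BBBB'
  5H -> 'HHHHH'

Decoded = BBBBBBHHHHH


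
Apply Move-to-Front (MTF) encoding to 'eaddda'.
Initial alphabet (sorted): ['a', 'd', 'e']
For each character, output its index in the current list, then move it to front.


MTF encoding:
'e': index 2 in ['a', 'd', 'e'] -> ['e', 'a', 'd']
'a': index 1 in ['e', 'a', 'd'] -> ['a', 'e', 'd']
'd': index 2 in ['a', 'e', 'd'] -> ['d', 'a', 'e']
'd': index 0 in ['d', 'a', 'e'] -> ['d', 'a', 'e']
'd': index 0 in ['d', 'a', 'e'] -> ['d', 'a', 'e']
'a': index 1 in ['d', 'a', 'e'] -> ['a', 'd', 'e']


Output: [2, 1, 2, 0, 0, 1]


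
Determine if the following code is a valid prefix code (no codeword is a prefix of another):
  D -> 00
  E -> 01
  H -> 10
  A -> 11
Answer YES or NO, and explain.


Checking each pair (does one codeword prefix another?):
  D='00' vs E='01': no prefix
  D='00' vs H='10': no prefix
  D='00' vs A='11': no prefix
  E='01' vs D='00': no prefix
  E='01' vs H='10': no prefix
  E='01' vs A='11': no prefix
  H='10' vs D='00': no prefix
  H='10' vs E='01': no prefix
  H='10' vs A='11': no prefix
  A='11' vs D='00': no prefix
  A='11' vs E='01': no prefix
  A='11' vs H='10': no prefix
No violation found over all pairs.

YES -- this is a valid prefix code. No codeword is a prefix of any other codeword.


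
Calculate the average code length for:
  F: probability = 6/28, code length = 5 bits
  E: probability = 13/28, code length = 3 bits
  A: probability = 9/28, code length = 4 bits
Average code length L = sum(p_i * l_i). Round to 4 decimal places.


Weighted contributions p_i * l_i:
  F: (6/28) * 5 = 30/28
  E: (13/28) * 3 = 39/28
  A: (9/28) * 4 = 36/28
Sum = (30 + 39 + 36)/28 = 105/28

L = 105/28 = 3.7500 bits/symbol


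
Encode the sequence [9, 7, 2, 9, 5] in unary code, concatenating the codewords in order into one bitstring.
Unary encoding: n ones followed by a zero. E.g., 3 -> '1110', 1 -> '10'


Encode each number as n ones followed by a terminating 0:
  9 -> 1111111110 (10 bits)
  7 -> 11111110 (8 bits)
  2 -> 110 (3 bits)
  9 -> 1111111110 (10 bits)
  5 -> 111110 (6 bits)
Total length = 10 + 8 + 3 + 10 + 6 = 37 bits.

Unary([9, 7, 2, 9, 5]) = 1111111110111111101101111111110111110 (37 bits)


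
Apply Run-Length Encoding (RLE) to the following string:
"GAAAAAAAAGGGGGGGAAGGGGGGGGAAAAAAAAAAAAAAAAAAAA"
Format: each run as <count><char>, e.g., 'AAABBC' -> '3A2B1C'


Scanning runs left to right:
  i=0: run of 'G' x 1 -> '1G'
  i=1: run of 'A' x 8 -> '8A'
  i=9: run of 'G' x 7 -> '7G'
  i=16: run of 'A' x 2 -> '2A'
  i=18: run of 'G' x 8 -> '8G'
  i=26: run of 'A' x 20 -> '20A'

RLE = 1G8A7G2A8G20A


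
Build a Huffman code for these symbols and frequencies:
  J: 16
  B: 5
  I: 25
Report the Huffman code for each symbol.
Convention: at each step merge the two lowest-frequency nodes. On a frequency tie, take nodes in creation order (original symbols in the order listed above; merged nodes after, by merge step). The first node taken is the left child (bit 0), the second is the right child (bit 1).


Huffman tree construction:
Step 1: Merge B(5) + J(16) = 21
Step 2: Merge (B+J)(21) + I(25) = 46
Read each symbol's code off the tree from the root (left child = 0, right child = 1).

Codes:
  J: 01 (length 2)
  B: 00 (length 2)
  I: 1 (length 1)
Average code length: 67/46 = 1.4565 bits/symbol


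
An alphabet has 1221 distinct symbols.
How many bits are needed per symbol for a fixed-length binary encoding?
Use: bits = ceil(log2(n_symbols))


log2(1221) = 10.2538
Bracket: 2^10 = 1024 < 1221 <= 2^11 = 2048
So ceil(log2(1221)) = 11

bits = ceil(log2(1221)) = ceil(10.2538) = 11 bits


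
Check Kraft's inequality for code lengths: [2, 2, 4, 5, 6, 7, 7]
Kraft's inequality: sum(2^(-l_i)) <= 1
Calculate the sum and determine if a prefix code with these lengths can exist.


Sum = 2^(-2) + 2^(-2) + 2^(-4) + 2^(-5) + 2^(-6) + 2^(-7) + 2^(-7)
    = 0.25 + 0.25 + 0.0625 + 0.03125 + 0.015625 + 0.0078125 + 0.0078125
    = 80/128 = 0.625
Since 0.625 <= 1, Kraft's inequality IS satisfied.
A prefix code with these lengths CAN exist.

Kraft sum = 0.625. Satisfied.


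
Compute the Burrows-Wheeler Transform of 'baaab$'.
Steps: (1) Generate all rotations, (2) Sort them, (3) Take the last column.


Rotations (sorted):
  0: $baaab -> last char: b
  1: aaab$b -> last char: b
  2: aab$ba -> last char: a
  3: ab$baa -> last char: a
  4: b$baaa -> last char: a
  5: baaab$ -> last char: $


BWT = bbaaa$


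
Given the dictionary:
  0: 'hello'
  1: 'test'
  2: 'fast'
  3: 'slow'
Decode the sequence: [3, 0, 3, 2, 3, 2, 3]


Look up each index in the dictionary:
  3 -> 'slow'
  0 -> 'hello'
  3 -> 'slow'
  2 -> 'fast'
  3 -> 'slow'
  2 -> 'fast'
  3 -> 'slow'

Decoded: "slow hello slow fast slow fast slow"


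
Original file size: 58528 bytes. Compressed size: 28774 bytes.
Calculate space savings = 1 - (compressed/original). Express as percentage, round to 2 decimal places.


ratio = compressed/original = 28774/58528 = 0.491628
savings = 1 - ratio = 1 - 0.491628 = 0.508372
as a percentage: 0.508372 * 100 = 50.84%

Space savings = 1 - 28774/58528 = 50.84%


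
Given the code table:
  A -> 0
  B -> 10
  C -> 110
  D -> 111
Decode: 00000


Decoding:
0 -> A
0 -> A
0 -> A
0 -> A
0 -> A


Result: AAAAA


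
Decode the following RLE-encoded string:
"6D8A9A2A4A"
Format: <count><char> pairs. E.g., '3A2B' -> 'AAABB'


Expanding each <count><char> pair:
  6D -> 'DDDDDD'
  8A -> 'AAAAAAAA'
  9A -> 'AAAAAAAAA'
  2A -> 'AA'
  4A -> 'AAAA'

Decoded = DDDDDDAAAAAAAAAAAAAAAAAAAAAAA


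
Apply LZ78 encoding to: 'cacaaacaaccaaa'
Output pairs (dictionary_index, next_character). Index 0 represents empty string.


LZ78 encoding steps:
Dictionary: {0: ''}
Step 1: w='' (idx 0), next='c' -> output (0, 'c'), add 'c' as idx 1
Step 2: w='' (idx 0), next='a' -> output (0, 'a'), add 'a' as idx 2
Step 3: w='c' (idx 1), next='a' -> output (1, 'a'), add 'ca' as idx 3
Step 4: w='a' (idx 2), next='a' -> output (2, 'a'), add 'aa' as idx 4
Step 5: w='ca' (idx 3), next='a' -> output (3, 'a'), add 'caa' as idx 5
Step 6: w='c' (idx 1), next='c' -> output (1, 'c'), add 'cc' as idx 6
Step 7: w='aa' (idx 4), next='a' -> output (4, 'a'), add 'aaa' as idx 7


Encoded: [(0, 'c'), (0, 'a'), (1, 'a'), (2, 'a'), (3, 'a'), (1, 'c'), (4, 'a')]
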